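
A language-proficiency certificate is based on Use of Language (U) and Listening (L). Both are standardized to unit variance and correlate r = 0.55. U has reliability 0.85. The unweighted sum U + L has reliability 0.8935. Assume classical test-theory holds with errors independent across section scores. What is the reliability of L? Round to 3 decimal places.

0.820

Var(U+L) = 2 + 2·0.55 = 3.100.
True-score variance = ρ_U + ρ_L + 2·0.55, so 0.8935 = (0.85 + ρ_L + 1.10) / 3.100.
ρ_L = 0.8935·3.100 − 0.85 − 1.10 = 0.820.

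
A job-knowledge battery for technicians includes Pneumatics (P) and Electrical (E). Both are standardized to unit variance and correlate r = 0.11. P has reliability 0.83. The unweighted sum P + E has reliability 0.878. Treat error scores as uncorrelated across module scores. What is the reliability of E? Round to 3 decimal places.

Var(P+E) = 2 + 2·0.11 = 2.220.
True-score variance = ρ_P + ρ_E + 2·0.11, so 0.878 = (0.83 + ρ_E + 0.22) / 2.220.
ρ_E = 0.878·2.220 − 0.83 − 0.22 = 0.899.

0.899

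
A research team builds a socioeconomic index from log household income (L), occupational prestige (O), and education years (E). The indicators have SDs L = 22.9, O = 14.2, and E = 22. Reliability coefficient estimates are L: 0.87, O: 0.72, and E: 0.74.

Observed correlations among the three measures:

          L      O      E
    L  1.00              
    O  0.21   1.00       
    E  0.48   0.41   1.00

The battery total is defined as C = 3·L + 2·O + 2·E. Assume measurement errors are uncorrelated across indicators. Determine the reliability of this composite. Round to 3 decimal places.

0.890

Var(C) = 3²·22.9² + 2²·14.2² + 2²·22² + 2·[6·22.9·14.2·0.21 + 6·22.9·22·0.48 + 4·14.2·22·0.41] = 7462.25 + 4746.01 = 12208.3.
Under uncorrelated errors the observed covariances equal the true-score covariances, so only the own-variance terms attenuate.
True-score variance = [3²·22.9²·0.87 + 2²·14.2²·0.72 + 2²·22²·0.74] + 4746.01 = 6119.49 + 4746.01 = 10865.5.
Reliability = 10865.5 / 12208.3 = 0.890.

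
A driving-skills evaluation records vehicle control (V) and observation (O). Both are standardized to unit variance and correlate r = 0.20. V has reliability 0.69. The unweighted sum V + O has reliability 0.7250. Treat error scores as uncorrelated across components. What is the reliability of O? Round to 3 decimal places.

0.650

Var(V+O) = 2 + 2·0.20 = 2.400.
True-score variance = ρ_V + ρ_O + 2·0.20, so 0.7250 = (0.69 + ρ_O + 0.40) / 2.400.
ρ_O = 0.7250·2.400 − 0.69 − 0.40 = 0.650.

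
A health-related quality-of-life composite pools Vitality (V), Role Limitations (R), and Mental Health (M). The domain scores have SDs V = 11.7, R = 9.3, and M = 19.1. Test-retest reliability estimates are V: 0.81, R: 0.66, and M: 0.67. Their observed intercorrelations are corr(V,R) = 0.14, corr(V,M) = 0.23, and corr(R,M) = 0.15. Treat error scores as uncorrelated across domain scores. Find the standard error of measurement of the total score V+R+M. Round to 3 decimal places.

Var(total) = 588.19 + 186.552 = 774.742.
True-score variance = 412.387 + 186.552 = 598.939, so reliability = 0.7731.
Error variance = 774.742 − 598.939 = 175.803; SEM = √175.803 = 13.259.

13.259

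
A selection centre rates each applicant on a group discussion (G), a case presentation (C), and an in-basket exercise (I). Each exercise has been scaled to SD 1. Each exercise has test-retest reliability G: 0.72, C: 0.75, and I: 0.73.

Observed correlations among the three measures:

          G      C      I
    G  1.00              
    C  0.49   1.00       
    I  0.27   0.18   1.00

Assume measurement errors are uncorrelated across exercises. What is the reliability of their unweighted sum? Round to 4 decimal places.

0.8361

Var(G+C+I) = 3 + 2·[0.49 + 0.27 + 0.18] = 3 + 1.88 = 4.88.
Under uncorrelated errors the observed covariances equal the true-score covariances, so only the own-variance terms attenuate.
True-score variance = [0.72 + 0.75 + 0.73] + 1.88 = 2.2 + 1.88 = 4.08.
Reliability = 4.08 / 4.88 = 0.8361.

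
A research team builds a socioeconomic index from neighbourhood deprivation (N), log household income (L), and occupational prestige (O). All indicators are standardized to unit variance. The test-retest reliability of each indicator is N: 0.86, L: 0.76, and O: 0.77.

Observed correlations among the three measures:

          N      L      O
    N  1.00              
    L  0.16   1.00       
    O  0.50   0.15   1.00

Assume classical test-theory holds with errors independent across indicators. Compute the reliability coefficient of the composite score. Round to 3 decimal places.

Var(N+L+O) = 3 + 2·[0.16 + 0.50 + 0.15] = 3 + 1.62 = 4.62.
Under uncorrelated errors the observed covariances equal the true-score covariances, so only the own-variance terms attenuate.
True-score variance = [0.86 + 0.76 + 0.77] + 1.62 = 2.39 + 1.62 = 4.01.
Reliability = 4.01 / 4.62 = 0.868.

0.868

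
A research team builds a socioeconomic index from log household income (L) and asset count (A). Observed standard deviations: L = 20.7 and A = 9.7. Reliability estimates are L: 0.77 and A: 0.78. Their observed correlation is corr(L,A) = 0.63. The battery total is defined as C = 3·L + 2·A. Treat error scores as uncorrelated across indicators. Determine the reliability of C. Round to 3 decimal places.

Var(C) = 3²·20.7² + 2²·9.7² + 2·[6·20.7·9.7·0.63] = 4232.77 + 1517.97 = 5750.74.
Because errors are independent across components, Cov(Tᵢ,Tⱼ) = Cov(Xᵢ,Xⱼ); the off-diagonal part of the true-score variance is the same as above.
True-score variance = [3²·20.7²·0.77 + 2²·9.7²·0.78] + 1517.97 = 3263 + 1517.97 = 4780.97.
Reliability = 4780.97 / 5750.74 = 0.831.

0.831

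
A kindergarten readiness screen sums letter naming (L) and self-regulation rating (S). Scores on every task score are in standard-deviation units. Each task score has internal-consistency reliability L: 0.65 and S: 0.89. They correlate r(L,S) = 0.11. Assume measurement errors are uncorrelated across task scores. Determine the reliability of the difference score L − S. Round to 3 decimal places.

0.742

Var(L−S) = 1 + 1 − 2·0.11 = 2 − 0.22 = 1.78.
Under uncorrelated errors the observed covariances equal the true-score covariances, so only the own-variance terms attenuate.
True-score variance = [0.65 + 0.89] − 0.22 = 1.54 − 0.22 = 1.32.
Reliability = 1.32 / 1.78 = 0.742.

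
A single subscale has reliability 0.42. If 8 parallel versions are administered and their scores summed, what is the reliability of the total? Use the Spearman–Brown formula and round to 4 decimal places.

0.8528

ρ_k = kρ / (1 + (k−1)ρ) = 8·0.42 / (1 + 7·0.42) = 3.360 / 3.940 = 0.8528.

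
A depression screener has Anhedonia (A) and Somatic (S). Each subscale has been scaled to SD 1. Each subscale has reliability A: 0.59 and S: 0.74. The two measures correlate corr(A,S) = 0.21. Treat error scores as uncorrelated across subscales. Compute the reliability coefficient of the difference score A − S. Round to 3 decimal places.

Var(A−S) = 1 + 1 − 2·0.21 = 2 − 0.42 = 1.58.
Under uncorrelated errors the observed covariances equal the true-score covariances, so only the own-variance terms attenuate.
True-score variance = [0.59 + 0.74] − 0.42 = 1.33 − 0.42 = 0.91.
Reliability = 0.91 / 1.58 = 0.576.

0.576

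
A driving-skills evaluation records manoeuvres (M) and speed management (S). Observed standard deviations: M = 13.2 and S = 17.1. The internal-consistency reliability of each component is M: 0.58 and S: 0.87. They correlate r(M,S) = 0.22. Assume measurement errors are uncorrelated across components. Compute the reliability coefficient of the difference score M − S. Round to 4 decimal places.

0.6973

Var(M−S) = 13.2² + 17.1² − 2·13.2·17.1·0.22 = 466.65 − 99.3168 = 367.333.
Under uncorrelated errors the observed covariances equal the true-score covariances, so only the own-variance terms attenuate.
True-score variance = [13.2²·0.58 + 17.1²·0.87] − 99.3168 = 355.456 − 99.3168 = 256.139.
Reliability = 256.139 / 367.333 = 0.6973.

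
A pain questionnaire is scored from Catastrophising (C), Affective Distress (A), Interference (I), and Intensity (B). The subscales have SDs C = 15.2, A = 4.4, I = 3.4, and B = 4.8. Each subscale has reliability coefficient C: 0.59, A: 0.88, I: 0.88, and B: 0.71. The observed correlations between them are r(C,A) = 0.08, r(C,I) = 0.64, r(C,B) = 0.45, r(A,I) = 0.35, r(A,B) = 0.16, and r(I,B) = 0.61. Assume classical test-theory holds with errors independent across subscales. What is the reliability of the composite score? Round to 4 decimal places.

0.7738

Var(C+A+I+B) = 15.2² + 4.4² + 3.4² + 4.8² + 2·[15.2·4.4·0.08 + 15.2·3.4·0.64 + 15.2·4.8·0.45 + 4.4·3.4·0.35 + 4.4·4.8·0.16 + 3.4·4.8·0.61] = 285 + 179.656 = 464.656.
Under uncorrelated errors the observed covariances equal the true-score covariances, so only the own-variance terms attenuate.
True-score variance = [15.2²·0.59 + 4.4²·0.88 + 3.4²·0.88 + 4.8²·0.71] + 179.656 = 179.882 + 179.656 = 359.538.
Reliability = 359.538 / 464.656 = 0.7738.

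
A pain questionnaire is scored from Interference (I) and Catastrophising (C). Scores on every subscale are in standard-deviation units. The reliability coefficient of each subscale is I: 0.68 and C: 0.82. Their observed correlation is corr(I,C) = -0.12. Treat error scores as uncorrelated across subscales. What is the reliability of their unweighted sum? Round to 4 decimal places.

0.7159

Var(I+C) = 2 + 2·[(-0.12)] = 2 − 0.24 = 1.76.
Because errors are independent across components, Cov(Tᵢ,Tⱼ) = Cov(Xᵢ,Xⱼ); the off-diagonal part of the true-score variance is the same as above.
True-score variance = [0.68 + 0.82] − 0.24 = 1.5 − 0.24 = 1.26.
Reliability = 1.26 / 1.76 = 0.7159.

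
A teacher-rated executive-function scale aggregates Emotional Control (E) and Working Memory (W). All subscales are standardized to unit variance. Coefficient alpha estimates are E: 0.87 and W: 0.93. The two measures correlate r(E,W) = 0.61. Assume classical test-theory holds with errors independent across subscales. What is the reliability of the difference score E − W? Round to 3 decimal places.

0.744

Var(E−W) = 1 + 1 − 2·0.61 = 2 − 1.22 = 0.78.
Because errors are independent across components, Cov(Tᵢ,Tⱼ) = Cov(Xᵢ,Xⱼ); the off-diagonal part of the true-score variance is the same as above.
True-score variance = [0.87 + 0.93] − 1.22 = 1.8 − 1.22 = 0.58.
Reliability = 0.58 / 0.78 = 0.744.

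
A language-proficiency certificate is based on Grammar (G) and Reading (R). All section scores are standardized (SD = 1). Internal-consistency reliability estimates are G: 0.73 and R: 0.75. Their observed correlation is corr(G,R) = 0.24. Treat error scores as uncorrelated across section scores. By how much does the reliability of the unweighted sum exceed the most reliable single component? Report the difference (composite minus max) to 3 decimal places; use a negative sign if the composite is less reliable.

0.040

Var(sum) = 2 + 0.48 = 2.48; true-score variance = 1.48 + 0.48 = 1.96; composite reliability = 0.7903.
Max component reliability = 0.7500.
Difference = 0.7903 − 0.7500 = 0.040.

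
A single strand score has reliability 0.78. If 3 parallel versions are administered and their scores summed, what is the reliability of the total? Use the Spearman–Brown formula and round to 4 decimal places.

0.9141

ρ_k = kρ / (1 + (k−1)ρ) = 3·0.78 / (1 + 2·0.78) = 2.340 / 2.560 = 0.9141.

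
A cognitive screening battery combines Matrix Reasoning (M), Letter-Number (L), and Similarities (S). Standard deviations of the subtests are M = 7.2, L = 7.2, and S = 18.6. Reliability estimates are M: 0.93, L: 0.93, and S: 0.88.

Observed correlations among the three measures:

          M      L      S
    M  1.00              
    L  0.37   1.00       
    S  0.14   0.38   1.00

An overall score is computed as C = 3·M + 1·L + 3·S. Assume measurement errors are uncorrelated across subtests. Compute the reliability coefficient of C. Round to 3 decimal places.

0.907

Var(C) = 3²·7.2² + 7.2² + 3²·18.6² + 2·[3·7.2·7.2·0.37 + 9·7.2·18.6·0.14 + 3·7.2·18.6·0.38] = 3632.04 + 757.901 = 4389.94.
Because errors are independent across components, Cov(Tᵢ,Tⱼ) = Cov(Xᵢ,Xⱼ); the off-diagonal part of the true-score variance is the same as above.
True-score variance = [3²·7.2²·0.93 + 7.2²·0.93 + 3²·18.6²·0.88] + 757.901 = 3222.12 + 757.901 = 3980.02.
Reliability = 3980.02 / 4389.94 = 0.907.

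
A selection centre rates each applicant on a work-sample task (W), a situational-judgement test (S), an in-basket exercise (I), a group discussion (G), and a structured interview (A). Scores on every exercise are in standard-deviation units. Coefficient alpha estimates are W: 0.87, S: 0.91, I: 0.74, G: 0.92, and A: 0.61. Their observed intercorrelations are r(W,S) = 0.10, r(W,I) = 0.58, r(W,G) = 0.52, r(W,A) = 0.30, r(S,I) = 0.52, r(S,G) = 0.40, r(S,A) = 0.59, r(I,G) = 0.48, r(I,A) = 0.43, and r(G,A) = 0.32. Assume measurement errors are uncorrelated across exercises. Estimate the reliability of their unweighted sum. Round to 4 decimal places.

0.9295

Var(W+S+I+G+A) = 5 + 2·[0.10 + 0.58 + 0.52 + 0.30 + 0.52 + 0.40 + 0.59 + 0.48 + 0.43 + 0.32] = 5 + 8.48 = 13.48.
With uncorrelated errors the cross-covariances are all true-score covariance, so they carry over unchanged; only the diagonal terms shrink to ρᵢσᵢ².
True-score variance = [0.87 + 0.91 + 0.74 + 0.92 + 0.61] + 8.48 = 4.05 + 8.48 = 12.53.
Reliability = 12.53 / 13.48 = 0.9295.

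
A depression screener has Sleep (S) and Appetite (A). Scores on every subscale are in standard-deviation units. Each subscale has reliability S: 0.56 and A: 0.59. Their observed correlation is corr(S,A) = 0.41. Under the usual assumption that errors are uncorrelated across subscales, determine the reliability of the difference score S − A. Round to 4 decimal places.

Var(S−A) = 1 + 1 − 2·0.41 = 2 − 0.82 = 1.18.
Under uncorrelated errors the observed covariances equal the true-score covariances, so only the own-variance terms attenuate.
True-score variance = [0.56 + 0.59] − 0.82 = 1.15 − 0.82 = 0.33.
Reliability = 0.33 / 1.18 = 0.2797.

0.2797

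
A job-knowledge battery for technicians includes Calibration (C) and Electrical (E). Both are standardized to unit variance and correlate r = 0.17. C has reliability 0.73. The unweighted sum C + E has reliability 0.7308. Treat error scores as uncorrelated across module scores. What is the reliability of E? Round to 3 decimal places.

0.640

Var(C+E) = 2 + 2·0.17 = 2.340.
True-score variance = ρ_C + ρ_E + 2·0.17, so 0.7308 = (0.73 + ρ_E + 0.34) / 2.340.
ρ_E = 0.7308·2.340 − 0.73 − 0.34 = 0.640.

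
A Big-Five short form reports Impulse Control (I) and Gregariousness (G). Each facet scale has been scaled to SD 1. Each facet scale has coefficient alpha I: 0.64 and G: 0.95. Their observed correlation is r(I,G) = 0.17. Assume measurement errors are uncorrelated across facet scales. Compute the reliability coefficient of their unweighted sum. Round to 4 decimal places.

Var(I+G) = 2 + 2·[0.17] = 2 + 0.34 = 2.34.
Because errors are independent across components, Cov(Tᵢ,Tⱼ) = Cov(Xᵢ,Xⱼ); the off-diagonal part of the true-score variance is the same as above.
True-score variance = [0.64 + 0.95] + 0.34 = 1.59 + 0.34 = 1.93.
Reliability = 1.93 / 2.34 = 0.8248.

0.8248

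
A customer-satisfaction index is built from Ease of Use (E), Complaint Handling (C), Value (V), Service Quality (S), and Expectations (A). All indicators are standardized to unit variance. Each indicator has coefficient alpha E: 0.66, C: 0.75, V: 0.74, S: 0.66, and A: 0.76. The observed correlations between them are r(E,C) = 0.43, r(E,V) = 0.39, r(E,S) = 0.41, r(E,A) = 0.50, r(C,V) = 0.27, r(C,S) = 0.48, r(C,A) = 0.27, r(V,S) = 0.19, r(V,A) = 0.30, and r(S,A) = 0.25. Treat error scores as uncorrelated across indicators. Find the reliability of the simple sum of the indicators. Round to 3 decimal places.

0.881

Var(E+C+V+S+A) = 5 + 2·[0.43 + 0.39 + 0.41 + 0.50 + 0.27 + 0.48 + 0.27 + 0.19 + 0.30 + 0.25] = 5 + 6.98 = 11.98.
With uncorrelated errors the cross-covariances are all true-score covariance, so they carry over unchanged; only the diagonal terms shrink to ρᵢσᵢ².
True-score variance = [0.66 + 0.75 + 0.74 + 0.66 + 0.76] + 6.98 = 3.57 + 6.98 = 10.55.
Reliability = 10.55 / 11.98 = 0.881.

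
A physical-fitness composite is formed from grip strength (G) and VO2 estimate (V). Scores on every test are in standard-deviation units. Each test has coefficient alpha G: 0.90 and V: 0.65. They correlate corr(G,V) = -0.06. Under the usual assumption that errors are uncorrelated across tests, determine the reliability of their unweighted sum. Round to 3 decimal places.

Var(G+V) = 2 + 2·[(-0.06)] = 2 − 0.12 = 1.88.
Because errors are independent across components, Cov(Tᵢ,Tⱼ) = Cov(Xᵢ,Xⱼ); the off-diagonal part of the true-score variance is the same as above.
True-score variance = [0.90 + 0.65] − 0.12 = 1.55 − 0.12 = 1.43.
Reliability = 1.43 / 1.88 = 0.761.

0.761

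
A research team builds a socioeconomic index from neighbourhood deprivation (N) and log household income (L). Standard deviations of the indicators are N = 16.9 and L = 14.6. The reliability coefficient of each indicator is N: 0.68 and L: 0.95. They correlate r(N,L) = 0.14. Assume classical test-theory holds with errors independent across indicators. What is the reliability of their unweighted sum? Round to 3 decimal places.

0.820

Var(N+L) = 16.9² + 14.6² + 2·[16.9·14.6·0.14] = 498.77 + 69.0872 = 567.857.
Under uncorrelated errors the observed covariances equal the true-score covariances, so only the own-variance terms attenuate.
True-score variance = [16.9²·0.68 + 14.6²·0.95] + 69.0872 = 396.717 + 69.0872 = 465.804.
Reliability = 465.804 / 567.857 = 0.820.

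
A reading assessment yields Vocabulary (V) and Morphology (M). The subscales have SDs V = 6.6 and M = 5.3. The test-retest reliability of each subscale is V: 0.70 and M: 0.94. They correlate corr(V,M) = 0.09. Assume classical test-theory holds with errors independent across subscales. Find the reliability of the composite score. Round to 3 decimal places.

Var(V+M) = 6.6² + 5.3² + 2·[6.6·5.3·0.09] = 71.65 + 6.2964 = 77.9464.
Because errors are independent across components, Cov(Tᵢ,Tⱼ) = Cov(Xᵢ,Xⱼ); the off-diagonal part of the true-score variance is the same as above.
True-score variance = [6.6²·0.70 + 5.3²·0.94] + 6.2964 = 56.8966 + 6.2964 = 63.193.
Reliability = 63.193 / 77.9464 = 0.811.

0.811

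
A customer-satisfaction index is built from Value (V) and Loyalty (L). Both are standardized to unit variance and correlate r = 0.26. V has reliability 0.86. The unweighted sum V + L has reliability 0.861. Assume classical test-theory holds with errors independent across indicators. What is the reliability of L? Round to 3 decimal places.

Var(V+L) = 2 + 2·0.26 = 2.520.
True-score variance = ρ_V + ρ_L + 2·0.26, so 0.861 = (0.86 + ρ_L + 0.52) / 2.520.
ρ_L = 0.861·2.520 − 0.86 − 0.52 = 0.790.

0.790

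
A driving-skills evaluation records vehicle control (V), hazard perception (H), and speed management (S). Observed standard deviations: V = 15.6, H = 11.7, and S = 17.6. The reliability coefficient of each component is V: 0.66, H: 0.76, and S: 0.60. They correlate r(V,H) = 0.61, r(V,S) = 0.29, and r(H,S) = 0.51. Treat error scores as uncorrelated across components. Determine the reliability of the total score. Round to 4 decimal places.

0.8132

Var(V+H+S) = 15.6² + 11.7² + 17.6² + 2·[15.6·11.7·0.61 + 15.6·17.6·0.29 + 11.7·17.6·0.51] = 690.01 + 591.958 = 1281.97.
With uncorrelated errors the cross-covariances are all true-score covariance, so they carry over unchanged; only the diagonal terms shrink to ρᵢσᵢ².
True-score variance = [15.6²·0.66 + 11.7²·0.76 + 17.6²·0.60] + 591.958 = 450.51 + 591.958 = 1042.47.
Reliability = 1042.47 / 1281.97 = 0.8132.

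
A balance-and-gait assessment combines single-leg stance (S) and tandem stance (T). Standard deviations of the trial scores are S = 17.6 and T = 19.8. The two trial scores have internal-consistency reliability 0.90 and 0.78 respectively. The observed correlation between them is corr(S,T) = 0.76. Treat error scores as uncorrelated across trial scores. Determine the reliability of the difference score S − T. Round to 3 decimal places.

0.319

Var(S−T) = 17.6² + 19.8² − 2·17.6·19.8·0.76 = 701.8 − 529.69 = 172.11.
Because errors are independent across components, Cov(Tᵢ,Tⱼ) = Cov(Xᵢ,Xⱼ); the off-diagonal part of the true-score variance is the same as above.
True-score variance = [17.6²·0.90 + 19.8²·0.78] − 529.69 = 584.575 − 529.69 = 54.8856.
Reliability = 54.8856 / 172.11 = 0.319.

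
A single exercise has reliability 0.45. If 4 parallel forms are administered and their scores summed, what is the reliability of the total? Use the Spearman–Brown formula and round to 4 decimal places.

ρ_k = kρ / (1 + (k−1)ρ) = 4·0.45 / (1 + 3·0.45) = 1.800 / 2.350 = 0.7660.

0.7660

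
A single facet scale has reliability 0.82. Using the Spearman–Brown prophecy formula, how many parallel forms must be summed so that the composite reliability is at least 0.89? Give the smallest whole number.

k ≥ ρ*(1−ρ₁)/(ρ₁(1−ρ*)) = 0.89·0.18 / (0.82·0.11) = 1.776.
Smallest integer k = 2.

2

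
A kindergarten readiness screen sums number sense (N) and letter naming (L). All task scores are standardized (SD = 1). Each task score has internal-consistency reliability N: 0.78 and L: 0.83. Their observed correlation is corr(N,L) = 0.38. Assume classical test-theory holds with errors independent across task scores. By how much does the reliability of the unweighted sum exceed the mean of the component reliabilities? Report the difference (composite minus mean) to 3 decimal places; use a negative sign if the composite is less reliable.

Var(sum) = 2 + 0.76 = 2.76; true-score variance = 1.61 + 0.76 = 2.37; composite reliability = 0.8587.
Mean component reliability = 0.8050.
Difference = 0.8587 − 0.8050 = 0.054.

0.054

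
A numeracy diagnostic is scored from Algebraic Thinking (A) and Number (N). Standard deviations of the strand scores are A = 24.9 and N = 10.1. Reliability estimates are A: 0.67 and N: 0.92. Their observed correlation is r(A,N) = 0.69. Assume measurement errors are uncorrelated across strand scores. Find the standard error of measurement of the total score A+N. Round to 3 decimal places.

Var(total) = 722.02 + 347.056 = 1069.08.
True-score variance = 509.256 + 347.056 = 856.312, so reliability = 0.8010.
Error variance = 1069.08 − 856.312 = 212.764; SEM = √212.764 = 14.586.

14.586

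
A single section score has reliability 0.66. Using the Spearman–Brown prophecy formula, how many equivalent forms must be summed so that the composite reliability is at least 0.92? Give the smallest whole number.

k ≥ ρ*(1−ρ₁)/(ρ₁(1−ρ*)) = 0.92·0.34 / (0.66·0.08) = 5.924.
Smallest integer k = 6.

6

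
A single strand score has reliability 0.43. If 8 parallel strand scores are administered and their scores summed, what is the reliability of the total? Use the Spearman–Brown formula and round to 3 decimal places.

ρ_k = kρ / (1 + (k−1)ρ) = 8·0.43 / (1 + 7·0.43) = 3.440 / 4.010 = 0.858.

0.858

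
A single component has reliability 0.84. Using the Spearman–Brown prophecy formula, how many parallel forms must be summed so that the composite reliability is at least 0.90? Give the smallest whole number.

k ≥ ρ*(1−ρ₁)/(ρ₁(1−ρ*)) = 0.90·0.16 / (0.84·0.10) = 1.714.
Smallest integer k = 2.

2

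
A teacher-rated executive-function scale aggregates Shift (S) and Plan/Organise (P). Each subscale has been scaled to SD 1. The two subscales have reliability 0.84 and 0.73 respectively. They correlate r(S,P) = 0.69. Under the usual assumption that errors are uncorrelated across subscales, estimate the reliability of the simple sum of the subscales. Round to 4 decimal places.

Var(S+P) = 2 + 2·[0.69] = 2 + 1.38 = 3.38.
With uncorrelated errors the cross-covariances are all true-score covariance, so they carry over unchanged; only the diagonal terms shrink to ρᵢσᵢ².
True-score variance = [0.84 + 0.73] + 1.38 = 1.57 + 1.38 = 2.95.
Reliability = 2.95 / 3.38 = 0.8728.

0.8728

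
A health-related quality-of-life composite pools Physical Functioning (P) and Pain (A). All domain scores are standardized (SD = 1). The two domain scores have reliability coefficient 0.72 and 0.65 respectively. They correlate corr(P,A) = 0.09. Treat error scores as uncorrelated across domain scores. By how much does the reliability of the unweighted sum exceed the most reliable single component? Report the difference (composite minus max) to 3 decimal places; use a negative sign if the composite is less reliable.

-0.009

Var(sum) = 2 + 0.18 = 2.18; true-score variance = 1.37 + 0.18 = 1.55; composite reliability = 0.7110.
Max component reliability = 0.7200.
Difference = 0.7110 − 0.7200 = -0.009.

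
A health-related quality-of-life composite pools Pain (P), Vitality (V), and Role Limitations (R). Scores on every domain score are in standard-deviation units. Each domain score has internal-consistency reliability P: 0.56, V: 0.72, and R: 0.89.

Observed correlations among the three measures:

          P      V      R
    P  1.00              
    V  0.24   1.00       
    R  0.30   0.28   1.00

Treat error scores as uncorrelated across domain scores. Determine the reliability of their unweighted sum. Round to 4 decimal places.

Var(P+V+R) = 3 + 2·[0.24 + 0.30 + 0.28] = 3 + 1.64 = 4.64.
Because errors are independent across components, Cov(Tᵢ,Tⱼ) = Cov(Xᵢ,Xⱼ); the off-diagonal part of the true-score variance is the same as above.
True-score variance = [0.56 + 0.72 + 0.89] + 1.64 = 2.17 + 1.64 = 3.81.
Reliability = 3.81 / 4.64 = 0.8211.

0.8211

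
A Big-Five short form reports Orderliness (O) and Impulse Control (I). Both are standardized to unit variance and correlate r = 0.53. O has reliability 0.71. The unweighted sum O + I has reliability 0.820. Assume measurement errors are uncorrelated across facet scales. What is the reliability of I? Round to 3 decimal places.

Var(O+I) = 2 + 2·0.53 = 3.060.
True-score variance = ρ_O + ρ_I + 2·0.53, so 0.820 = (0.71 + ρ_I + 1.06) / 3.060.
ρ_I = 0.820·3.060 − 0.71 − 1.06 = 0.739.

0.739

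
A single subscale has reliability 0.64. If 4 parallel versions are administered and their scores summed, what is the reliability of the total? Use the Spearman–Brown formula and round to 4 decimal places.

ρ_k = kρ / (1 + (k−1)ρ) = 4·0.64 / (1 + 3·0.64) = 2.560 / 2.920 = 0.8767.

0.8767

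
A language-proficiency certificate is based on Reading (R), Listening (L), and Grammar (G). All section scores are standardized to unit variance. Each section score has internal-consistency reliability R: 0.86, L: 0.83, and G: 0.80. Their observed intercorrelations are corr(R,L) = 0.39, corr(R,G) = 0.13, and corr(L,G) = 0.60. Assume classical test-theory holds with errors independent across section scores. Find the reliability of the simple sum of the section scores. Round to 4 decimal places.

Var(R+L+G) = 3 + 2·[0.39 + 0.13 + 0.60] = 3 + 2.24 = 5.24.
Under uncorrelated errors the observed covariances equal the true-score covariances, so only the own-variance terms attenuate.
True-score variance = [0.86 + 0.83 + 0.80] + 2.24 = 2.49 + 2.24 = 4.73.
Reliability = 4.73 / 5.24 = 0.9027.

0.9027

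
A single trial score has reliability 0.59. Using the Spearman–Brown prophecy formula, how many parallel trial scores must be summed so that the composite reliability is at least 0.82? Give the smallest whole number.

4

k ≥ ρ*(1−ρ₁)/(ρ₁(1−ρ*)) = 0.82·0.41 / (0.59·0.18) = 3.166.
Smallest integer k = 4.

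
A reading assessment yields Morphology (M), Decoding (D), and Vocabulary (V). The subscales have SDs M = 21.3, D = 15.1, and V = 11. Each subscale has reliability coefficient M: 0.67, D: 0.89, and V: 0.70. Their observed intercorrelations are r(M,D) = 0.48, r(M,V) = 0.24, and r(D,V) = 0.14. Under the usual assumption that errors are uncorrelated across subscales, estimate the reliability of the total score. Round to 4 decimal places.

0.8338

Var(M+D+V) = 21.3² + 15.1² + 11² + 2·[21.3·15.1·0.48 + 21.3·11·0.24 + 15.1·11·0.14] = 802.7 + 467.737 = 1270.44.
Because errors are independent across components, Cov(Tᵢ,Tⱼ) = Cov(Xᵢ,Xⱼ); the off-diagonal part of the true-score variance is the same as above.
True-score variance = [21.3²·0.67 + 15.1²·0.89 + 11²·0.70] + 467.737 = 591.601 + 467.737 = 1059.34.
Reliability = 1059.34 / 1270.44 = 0.8338.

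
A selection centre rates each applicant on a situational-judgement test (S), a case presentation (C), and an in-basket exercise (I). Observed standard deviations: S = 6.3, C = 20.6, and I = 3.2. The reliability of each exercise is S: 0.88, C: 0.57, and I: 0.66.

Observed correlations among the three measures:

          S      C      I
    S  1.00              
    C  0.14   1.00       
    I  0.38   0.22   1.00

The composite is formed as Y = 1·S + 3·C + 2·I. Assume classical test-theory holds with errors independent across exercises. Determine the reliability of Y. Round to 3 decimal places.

0.606

Var(Y) = 6.3² + 3²·20.6² + 2²·3.2² + 2·[3·6.3·20.6·0.14 + 2·6.3·3.2·0.38 + 6·20.6·3.2·0.22] = 3899.89 + 313.687 = 4213.58.
With uncorrelated errors the cross-covariances are all true-score covariance, so they carry over unchanged; only the diagonal terms shrink to ρᵢσᵢ².
True-score variance = [6.3²·0.88 + 3²·20.6²·0.57 + 2²·3.2²·0.66] + 313.687 = 2238.93 + 313.687 = 2552.61.
Reliability = 2552.61 / 4213.58 = 0.606.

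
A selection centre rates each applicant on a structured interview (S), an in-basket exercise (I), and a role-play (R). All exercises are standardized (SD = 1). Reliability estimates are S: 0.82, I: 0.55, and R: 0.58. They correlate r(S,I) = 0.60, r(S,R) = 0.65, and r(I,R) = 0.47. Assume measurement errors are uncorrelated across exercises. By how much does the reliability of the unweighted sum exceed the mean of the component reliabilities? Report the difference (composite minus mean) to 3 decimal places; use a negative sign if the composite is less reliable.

Var(sum) = 3 + 3.44 = 6.44; true-score variance = 1.95 + 3.44 = 5.39; composite reliability = 0.8370.
Mean component reliability = 0.6500.
Difference = 0.8370 − 0.6500 = 0.187.

0.187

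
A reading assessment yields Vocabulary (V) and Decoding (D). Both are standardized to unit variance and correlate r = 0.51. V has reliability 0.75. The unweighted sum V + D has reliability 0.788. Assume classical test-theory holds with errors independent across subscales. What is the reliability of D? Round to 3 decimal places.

0.610

Var(V+D) = 2 + 2·0.51 = 3.020.
True-score variance = ρ_V + ρ_D + 2·0.51, so 0.788 = (0.75 + ρ_D + 1.02) / 3.020.
ρ_D = 0.788·3.020 − 0.75 − 1.02 = 0.610.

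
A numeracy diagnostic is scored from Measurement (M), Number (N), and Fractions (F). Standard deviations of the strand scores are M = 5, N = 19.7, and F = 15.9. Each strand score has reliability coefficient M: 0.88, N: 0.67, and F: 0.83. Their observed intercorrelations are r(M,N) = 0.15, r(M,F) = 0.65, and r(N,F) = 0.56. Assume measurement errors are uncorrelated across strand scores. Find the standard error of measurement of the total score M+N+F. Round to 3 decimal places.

Var(total) = 665.9 + 483.718 = 1149.62.
True-score variance = 491.853 + 483.718 = 975.57, so reliability = 0.8486.
Error variance = 1149.62 − 975.57 = 174.047; SEM = √174.047 = 13.193.

13.193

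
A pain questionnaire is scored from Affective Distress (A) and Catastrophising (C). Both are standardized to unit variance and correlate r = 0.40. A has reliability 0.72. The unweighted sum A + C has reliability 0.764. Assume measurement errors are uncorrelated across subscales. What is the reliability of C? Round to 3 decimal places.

Var(A+C) = 2 + 2·0.40 = 2.800.
True-score variance = ρ_A + ρ_C + 2·0.40, so 0.764 = (0.72 + ρ_C + 0.80) / 2.800.
ρ_C = 0.764·2.800 − 0.72 − 0.80 = 0.619.

0.619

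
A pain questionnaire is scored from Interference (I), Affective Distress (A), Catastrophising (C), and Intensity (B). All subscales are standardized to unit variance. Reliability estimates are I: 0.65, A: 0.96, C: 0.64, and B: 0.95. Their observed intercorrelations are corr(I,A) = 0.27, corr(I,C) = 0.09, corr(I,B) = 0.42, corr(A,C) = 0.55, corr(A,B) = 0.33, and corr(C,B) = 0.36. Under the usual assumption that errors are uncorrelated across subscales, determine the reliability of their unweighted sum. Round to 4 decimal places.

0.9005

Var(I+A+C+B) = 4 + 2·[0.27 + 0.09 + 0.42 + 0.55 + 0.33 + 0.36] = 4 + 4.04 = 8.04.
Because errors are independent across components, Cov(Tᵢ,Tⱼ) = Cov(Xᵢ,Xⱼ); the off-diagonal part of the true-score variance is the same as above.
True-score variance = [0.65 + 0.96 + 0.64 + 0.95] + 4.04 = 3.2 + 4.04 = 7.24.
Reliability = 7.24 / 8.04 = 0.9005.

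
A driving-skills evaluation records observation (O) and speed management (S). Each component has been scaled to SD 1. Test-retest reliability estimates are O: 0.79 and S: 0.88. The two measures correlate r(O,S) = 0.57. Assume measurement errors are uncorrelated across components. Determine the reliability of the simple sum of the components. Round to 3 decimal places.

0.895

Var(O+S) = 2 + 2·[0.57] = 2 + 1.14 = 3.14.
Because errors are independent across components, Cov(Tᵢ,Tⱼ) = Cov(Xᵢ,Xⱼ); the off-diagonal part of the true-score variance is the same as above.
True-score variance = [0.79 + 0.88] + 1.14 = 1.67 + 1.14 = 2.81.
Reliability = 2.81 / 3.14 = 0.895.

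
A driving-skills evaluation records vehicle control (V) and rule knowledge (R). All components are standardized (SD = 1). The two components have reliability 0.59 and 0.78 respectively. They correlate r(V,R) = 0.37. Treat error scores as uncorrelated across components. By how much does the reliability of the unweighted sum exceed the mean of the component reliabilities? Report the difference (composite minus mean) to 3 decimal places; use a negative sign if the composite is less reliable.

0.085

Var(sum) = 2 + 0.74 = 2.74; true-score variance = 1.37 + 0.74 = 2.11; composite reliability = 0.7701.
Mean component reliability = 0.6850.
Difference = 0.7701 − 0.6850 = 0.085.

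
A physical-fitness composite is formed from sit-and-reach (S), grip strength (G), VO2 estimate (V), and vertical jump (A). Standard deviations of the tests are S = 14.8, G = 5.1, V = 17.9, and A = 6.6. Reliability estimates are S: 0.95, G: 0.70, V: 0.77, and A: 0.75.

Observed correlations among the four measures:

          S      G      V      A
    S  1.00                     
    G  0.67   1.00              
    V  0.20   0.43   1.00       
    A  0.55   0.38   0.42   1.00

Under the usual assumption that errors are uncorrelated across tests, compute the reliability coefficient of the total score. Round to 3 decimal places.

Var(S+G+V+A) = 14.8² + 5.1² + 17.9² + 6.6² + 2·[14.8·5.1·0.67 + 14.8·17.9·0.20 + 14.8·6.6·0.55 + 5.1·17.9·0.43 + 5.1·6.6·0.38 + 17.9·6.6·0.42] = 609.02 + 517.888 = 1126.91.
Under uncorrelated errors the observed covariances equal the true-score covariances, so only the own-variance terms attenuate.
True-score variance = [14.8²·0.95 + 5.1²·0.70 + 17.9²·0.77 + 6.6²·0.75] + 517.888 = 505.681 + 517.888 = 1023.57.
Reliability = 1023.57 / 1126.91 = 0.908.

0.908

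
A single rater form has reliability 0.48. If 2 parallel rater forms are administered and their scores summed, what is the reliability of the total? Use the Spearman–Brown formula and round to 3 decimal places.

ρ_k = kρ / (1 + (k−1)ρ) = 2·0.48 / (1 + 1·0.48) = 0.960 / 1.480 = 0.649.

0.649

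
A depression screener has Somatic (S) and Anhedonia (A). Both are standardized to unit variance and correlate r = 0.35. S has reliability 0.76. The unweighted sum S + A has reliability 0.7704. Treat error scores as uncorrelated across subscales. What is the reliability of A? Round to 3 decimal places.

Var(S+A) = 2 + 2·0.35 = 2.700.
True-score variance = ρ_S + ρ_A + 2·0.35, so 0.7704 = (0.76 + ρ_A + 0.70) / 2.700.
ρ_A = 0.7704·2.700 − 0.76 − 0.70 = 0.620.

0.620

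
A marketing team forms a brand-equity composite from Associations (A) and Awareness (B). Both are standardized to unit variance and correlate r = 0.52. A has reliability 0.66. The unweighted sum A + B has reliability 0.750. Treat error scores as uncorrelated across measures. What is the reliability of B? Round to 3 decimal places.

0.580

Var(A+B) = 2 + 2·0.52 = 3.040.
True-score variance = ρ_A + ρ_B + 2·0.52, so 0.750 = (0.66 + ρ_B + 1.04) / 3.040.
ρ_B = 0.750·3.040 − 0.66 − 1.04 = 0.580.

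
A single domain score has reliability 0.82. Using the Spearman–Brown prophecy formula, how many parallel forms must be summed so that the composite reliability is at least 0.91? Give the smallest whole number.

k ≥ ρ*(1−ρ₁)/(ρ₁(1−ρ*)) = 0.91·0.18 / (0.82·0.09) = 2.220.
Smallest integer k = 3.

3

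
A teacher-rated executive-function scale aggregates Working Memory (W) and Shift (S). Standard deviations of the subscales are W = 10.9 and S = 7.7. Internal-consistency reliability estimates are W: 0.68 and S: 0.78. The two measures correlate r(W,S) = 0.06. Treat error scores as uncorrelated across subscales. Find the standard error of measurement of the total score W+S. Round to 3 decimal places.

Var(total) = 178.1 + 10.0716 = 188.172.
True-score variance = 127.037 + 10.0716 = 137.109, so reliability = 0.7286.
Error variance = 188.172 − 137.109 = 51.063; SEM = √51.063 = 7.146.

7.146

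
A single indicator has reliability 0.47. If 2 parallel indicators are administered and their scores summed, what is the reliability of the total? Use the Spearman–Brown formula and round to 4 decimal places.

ρ_k = kρ / (1 + (k−1)ρ) = 2·0.47 / (1 + 1·0.47) = 0.940 / 1.470 = 0.6395.

0.6395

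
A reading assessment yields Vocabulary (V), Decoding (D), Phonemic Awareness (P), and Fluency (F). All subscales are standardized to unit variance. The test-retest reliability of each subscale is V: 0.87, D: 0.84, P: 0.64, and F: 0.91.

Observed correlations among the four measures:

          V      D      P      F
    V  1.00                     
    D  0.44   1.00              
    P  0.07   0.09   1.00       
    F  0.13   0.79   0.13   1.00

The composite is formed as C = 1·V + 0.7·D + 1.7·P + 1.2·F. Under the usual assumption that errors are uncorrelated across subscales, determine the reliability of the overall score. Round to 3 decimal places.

Var(C) = 1 + 0.7² + 1.7² + 1.2² + 2·[0.7·0.44 + 1.7·0.07 + 1.2·0.13 + 1.19·0.09 + 0.84·0.79 + 2.04·0.13] = 5.82 + 3.2378 = 9.0578.
Under uncorrelated errors the observed covariances equal the true-score covariances, so only the own-variance terms attenuate.
True-score variance = [0.87 + 0.7²·0.84 + 1.7²·0.64 + 1.2²·0.91] + 3.2378 = 4.4416 + 3.2378 = 7.6794.
Reliability = 7.6794 / 9.0578 = 0.848.

0.848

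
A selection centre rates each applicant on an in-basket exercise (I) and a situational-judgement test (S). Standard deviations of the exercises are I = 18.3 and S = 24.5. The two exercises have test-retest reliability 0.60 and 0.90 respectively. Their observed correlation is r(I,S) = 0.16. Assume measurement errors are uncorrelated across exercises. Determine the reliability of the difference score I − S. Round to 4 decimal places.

Var(I−S) = 18.3² + 24.5² − 2·18.3·24.5·0.16 = 935.14 − 143.472 = 791.668.
With uncorrelated errors the cross-covariances are all true-score covariance, so they carry over unchanged; only the diagonal terms shrink to ρᵢσᵢ².
True-score variance = [18.3²·0.60 + 24.5²·0.90] − 143.472 = 741.159 − 143.472 = 597.687.
Reliability = 597.687 / 791.668 = 0.7550.

0.7550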